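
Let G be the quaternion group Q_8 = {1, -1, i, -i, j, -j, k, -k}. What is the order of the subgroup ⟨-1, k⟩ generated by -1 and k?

4

|⟨-1⟩| = 2 and |⟨k⟩| = 4, so |H| is a multiple of lcm(2, 4) = 4 and divides |G| = 8.
Closing under the operation: H = {1, -1, k, -k}, so |H| = 4.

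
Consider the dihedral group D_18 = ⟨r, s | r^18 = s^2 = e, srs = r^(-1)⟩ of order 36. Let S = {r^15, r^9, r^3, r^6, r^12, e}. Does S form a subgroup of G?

Yes

|S| = 6 divides |G| = 36, consistent with Lagrange.
S contains the identity, every element's inverse is in S, and S is closed under ·: it is a subgroup.
In fact S = ⟨r^15⟩.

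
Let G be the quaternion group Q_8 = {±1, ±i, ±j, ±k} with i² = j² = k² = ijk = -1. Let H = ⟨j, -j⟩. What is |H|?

4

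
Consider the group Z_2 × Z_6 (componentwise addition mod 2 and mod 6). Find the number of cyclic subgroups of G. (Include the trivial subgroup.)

8

A cyclic subgroup of order d is generated by each of its φ(d) elements of order d, so the cyclic subgroups of order d number (#elements of order d)/φ(d).
Cyclic subgroups by order — order 1: 1; order 2: 3; order 3: 1; order 6: 3.
Total: 8.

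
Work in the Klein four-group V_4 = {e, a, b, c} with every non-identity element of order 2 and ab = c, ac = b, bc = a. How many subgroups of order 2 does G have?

|G| = 4 and 2 | 4, so subgroups of order 2 are possible by Lagrange.
The subgroups of order 2 are: {e, a}; {e, b}; {e, c}.
So G has 3 subgroups of order 2.

3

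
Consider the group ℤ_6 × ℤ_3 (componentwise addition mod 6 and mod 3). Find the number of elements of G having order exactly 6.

8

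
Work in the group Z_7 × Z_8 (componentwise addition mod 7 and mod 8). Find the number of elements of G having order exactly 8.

An element (a,b) has order lcm(ord(a), ord(b)); count pairs with lcm equal to 8.
Enumerating gives 4 such elements.

4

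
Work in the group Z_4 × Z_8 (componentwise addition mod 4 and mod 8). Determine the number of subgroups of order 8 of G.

7

|G| = 32 and 8 | 32, so subgroups of order 8 are possible by Lagrange.
The subgroups of order 8 are: {(0,0), (0,1), (0,2), (0,3), (0,4), (0,5), (0,6), (0,7)}; {(0,0), (0,2), (0,4), (0,6), (2,0), (2,2), (2,4), (2,6)}; {(0,0), (0,2), (0,4), (0,6), (2,1), (2,3), (2,5), (2,7)}; {(0,0), (0,4), (1,0), (1,4), (2,0), (2,4), (3,0), (3,4)}; … (7 in all).
So G has 7 subgroups of order 8.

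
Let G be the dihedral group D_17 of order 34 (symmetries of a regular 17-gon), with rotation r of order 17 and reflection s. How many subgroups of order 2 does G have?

|G| = 34 and 2 | 34, so subgroups of order 2 are possible by Lagrange.
The subgroups of order 2 are: {e, r^10s}; {e, r^11s}; {e, r^12s}; {e, r^13s}; … (17 in all).
So G has 17 subgroups of order 2.

17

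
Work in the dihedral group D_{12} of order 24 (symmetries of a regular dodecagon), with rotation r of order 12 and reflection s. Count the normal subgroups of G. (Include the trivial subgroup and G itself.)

9

G has 34 subgroups. Checking conjugation-invariance by order — order 1: 1/1 normal; order 2: 1/13 normal; order 3: 1/1 normal; order 4: 1/7 normal; order 6: 1/5 normal; order 8: 0/3 normal; order 12: 3/3 normal; order 24: 1/1 normal.
Total normal subgroups: 9.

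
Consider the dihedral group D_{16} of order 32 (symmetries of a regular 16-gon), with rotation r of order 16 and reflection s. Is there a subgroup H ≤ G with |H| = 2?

2 | 32. A subgroup of order 2 is {e, r^10s}.

Yes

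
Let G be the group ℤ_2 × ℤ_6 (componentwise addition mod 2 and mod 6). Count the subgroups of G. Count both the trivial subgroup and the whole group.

|G| = 12, so by Lagrange every subgroup order divides 12. Divisors: 1, 2, 3, 4, 6, 12.
Subgroups by order — order 1: 1; order 2: 3; order 3: 1; order 4: 1; order 6: 3; order 12: 1.
Total: 1 + 3 + 1 + 1 + 3 + 1 = 10.

10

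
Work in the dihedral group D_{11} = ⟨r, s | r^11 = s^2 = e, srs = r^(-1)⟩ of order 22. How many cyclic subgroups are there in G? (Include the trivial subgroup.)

13

Group the elements of G by the cyclic subgroup they generate; each cyclic subgroup of order d accounts for φ(d) elements.
Cyclic subgroups by order — order 1: 1; order 2: 11; order 11: 1.
Total: 13.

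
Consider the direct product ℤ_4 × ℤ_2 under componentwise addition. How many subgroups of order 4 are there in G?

3

|G| = 8 and 4 | 8, so subgroups of order 4 are possible by Lagrange.
The subgroups of order 4 are: {(0,0), (0,1), (2,0), (2,1)}; {(0,0), (1,0), (2,0), (3,0)}; {(0,0), (1,1), (2,0), (3,1)}.
So G has 3 subgroups of order 4.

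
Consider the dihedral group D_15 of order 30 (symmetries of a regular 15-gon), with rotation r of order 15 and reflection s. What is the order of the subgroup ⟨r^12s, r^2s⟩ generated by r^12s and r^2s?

|⟨r^12s⟩| = 2 and |⟨r^2s⟩| = 2, so |H| is a multiple of lcm(2, 2) = 2 and divides |G| = 30.
Closing under the operation: H = {e, r^5, r^10, r^2s, r^7s, r^12s}, so |H| = 6.

6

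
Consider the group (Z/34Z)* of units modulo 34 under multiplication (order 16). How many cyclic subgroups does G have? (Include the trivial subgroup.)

Each element a generates a cyclic subgroup ⟨a⟩; distinct elements may generate the same one (a cyclic group of order d has φ(d) generators).
Cyclic subgroups by order — order 1: 1; order 2: 1; order 4: 1; order 8: 1; order 16: 1.
Total: 5.

5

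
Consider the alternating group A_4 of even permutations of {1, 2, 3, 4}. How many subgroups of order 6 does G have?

|G| = 12 and 6 | 12, so subgroups of order 6 are possible by Lagrange.
Checking all subgroups of G, none has order 6.
So G has 0 subgroups of order 6.

0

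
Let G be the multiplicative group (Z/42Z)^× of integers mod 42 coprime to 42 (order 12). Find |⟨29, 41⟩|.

4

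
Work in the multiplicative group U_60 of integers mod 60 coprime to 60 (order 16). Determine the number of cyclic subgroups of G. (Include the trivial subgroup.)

12

A cyclic subgroup of order d is generated by each of its φ(d) elements of order d, so the cyclic subgroups of order d number (#elements of order d)/φ(d).
Cyclic subgroups by order — order 1: 1; order 2: 7; order 4: 4.
Total: 12.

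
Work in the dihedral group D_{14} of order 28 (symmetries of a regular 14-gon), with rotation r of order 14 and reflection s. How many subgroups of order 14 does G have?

3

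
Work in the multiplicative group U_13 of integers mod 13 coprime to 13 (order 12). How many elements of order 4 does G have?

2

The elements of order 4 are: 5, 8.
That's 2.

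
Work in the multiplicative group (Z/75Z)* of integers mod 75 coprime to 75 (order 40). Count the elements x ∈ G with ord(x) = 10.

Enumerating element orders in G gives 12 elements of order 10.

12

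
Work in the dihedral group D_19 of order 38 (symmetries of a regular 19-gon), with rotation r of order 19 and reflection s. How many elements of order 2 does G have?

Enumerating element orders in G gives 19 elements of order 2.

19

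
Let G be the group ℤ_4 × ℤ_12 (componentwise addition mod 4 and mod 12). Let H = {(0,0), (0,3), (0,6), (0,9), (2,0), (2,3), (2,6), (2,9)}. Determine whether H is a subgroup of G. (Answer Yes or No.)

|H| = 8 divides |G| = 48, consistent with Lagrange.
H contains the identity, every element's inverse is in H, and H is closed under +: it is a subgroup.

Yes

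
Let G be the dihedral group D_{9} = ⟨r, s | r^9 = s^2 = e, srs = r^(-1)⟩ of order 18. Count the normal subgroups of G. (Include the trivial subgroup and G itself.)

G has 16 subgroups. Checking conjugation-invariance by order — order 1: 1/1 normal; order 2: 0/9 normal; order 3: 1/1 normal; order 6: 0/3 normal; order 9: 1/1 normal; order 18: 1/1 normal.
Total normal subgroups: 4.

4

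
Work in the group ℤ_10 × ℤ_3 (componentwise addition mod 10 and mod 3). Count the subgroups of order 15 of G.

|G| = 30 and 15 | 30, so subgroups of order 15 are possible by Lagrange.
The subgroups of order 15 are: {(0,0), (0,1), (0,2), (2,0), (2,1), (2,2), (4,0), (4,1), (4,2), (6,0), (6,1), (6,2), (8,0), (8,1), (8,2)}.
So G has 1 subgroup of order 15.

1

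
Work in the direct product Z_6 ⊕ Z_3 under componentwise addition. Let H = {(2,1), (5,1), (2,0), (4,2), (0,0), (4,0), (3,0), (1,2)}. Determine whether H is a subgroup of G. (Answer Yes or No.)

|H| = 8 does not divide |G| = 18, so by Lagrange H is not a subgroup.

No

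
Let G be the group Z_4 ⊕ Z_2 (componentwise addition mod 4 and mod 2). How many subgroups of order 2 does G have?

|G| = 8 and 2 | 8, so subgroups of order 2 are possible by Lagrange.
The subgroups of order 2 are: {(0,0), (0,1)}; {(0,0), (2,0)}; {(0,0), (2,1)}.
So G has 3 subgroups of order 2.

3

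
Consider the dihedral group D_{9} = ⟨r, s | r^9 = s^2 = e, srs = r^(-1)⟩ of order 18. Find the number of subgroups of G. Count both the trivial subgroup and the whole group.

16

|G| = 18, so by Lagrange every subgroup order divides 18. Divisors: 1, 2, 3, 6, 9, 18.
Subgroups by order — order 1: 1; order 2: 9; order 3: 1; order 6: 3; order 9: 1; order 18: 1.
Total: 1 + 9 + 1 + 3 + 1 + 1 = 16.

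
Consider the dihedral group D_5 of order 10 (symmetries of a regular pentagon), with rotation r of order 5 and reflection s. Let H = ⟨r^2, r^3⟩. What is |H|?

|⟨r^2⟩| = 5 and |⟨r^3⟩| = 5, so |H| is a multiple of lcm(5, 5) = 5 and divides |G| = 10.
Closing under the operation: H = {e, r, r^2, r^3, r^4}, so |H| = 5.

5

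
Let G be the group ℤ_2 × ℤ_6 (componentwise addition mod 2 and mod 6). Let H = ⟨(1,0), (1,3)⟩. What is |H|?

4

|⟨(1,0)⟩| = 2 and |⟨(1,3)⟩| = 2, so |H| is a multiple of lcm(2, 2) = 2 and divides |G| = 12.
Closing under the operation: H = {(0,0), (0,3), (1,0), (1,3)}, so |H| = 4.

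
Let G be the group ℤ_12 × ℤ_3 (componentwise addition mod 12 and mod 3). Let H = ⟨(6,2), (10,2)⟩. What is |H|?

|⟨(6,2)⟩| = 6 and |⟨(10,2)⟩| = 6, so |H| is a multiple of lcm(6, 6) = 6 and divides |G| = 36.
Closing under the operation: H = {(0,0), (0,1), (0,2), (2,0), (2,1), (2,2), (4,0), (4,1), (4,2), (6,0), (6,1), (6,2), (8,0), (8,1), (8,2), (10,0), (10,1), (10,2)}, so |H| = 18.

18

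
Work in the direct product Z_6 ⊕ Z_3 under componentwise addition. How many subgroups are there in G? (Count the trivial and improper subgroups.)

|G| = 18, so by Lagrange every subgroup order divides 18. Divisors: 1, 2, 3, 6, 9, 18.
Subgroups by order — order 1: 1; order 2: 1; order 3: 4; order 6: 4; order 9: 1; order 18: 1.
Total: 1 + 1 + 4 + 4 + 1 + 1 = 12.

12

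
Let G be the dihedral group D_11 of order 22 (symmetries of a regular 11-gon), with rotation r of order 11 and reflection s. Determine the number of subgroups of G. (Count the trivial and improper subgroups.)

|G| = 22, so by Lagrange every subgroup order divides 22. Divisors: 1, 2, 11, 22.
Subgroups by order — order 1: 1; order 2: 11; order 11: 1; order 22: 1.
Total: 1 + 11 + 1 + 1 = 14.

14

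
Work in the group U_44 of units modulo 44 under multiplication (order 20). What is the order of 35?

10

Compute successive powers of 35 mod 44: 35, 37, 19, 5, 43, 9, 7, 25, …; 35^10 ≡ 1 (mod 44).
So |⟨35⟩| = 10.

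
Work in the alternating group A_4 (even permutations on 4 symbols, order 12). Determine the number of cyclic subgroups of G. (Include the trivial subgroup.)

8

A cyclic subgroup of order d is generated by each of its φ(d) elements of order d, so the cyclic subgroups of order d number (#elements of order d)/φ(d).
Cyclic subgroups by order — order 1: 1; order 2: 3; order 3: 4.
Total: 8.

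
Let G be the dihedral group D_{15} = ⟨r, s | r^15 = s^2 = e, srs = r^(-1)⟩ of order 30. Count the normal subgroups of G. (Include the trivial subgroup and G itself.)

5

G has 28 subgroups. Checking conjugation-invariance by order — order 1: 1/1 normal; order 2: 0/15 normal; order 3: 1/1 normal; order 5: 1/1 normal; order 6: 0/5 normal; order 10: 0/3 normal; order 15: 1/1 normal; order 30: 1/1 normal.
Total normal subgroups: 5.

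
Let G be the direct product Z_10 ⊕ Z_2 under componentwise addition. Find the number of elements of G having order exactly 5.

An element (a,b) has order lcm(ord(a), ord(b)); count pairs with lcm equal to 5.
Enumerating gives 4 such elements.

4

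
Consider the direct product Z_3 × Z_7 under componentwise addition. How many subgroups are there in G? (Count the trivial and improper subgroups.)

4

|G| = 21, so by Lagrange every subgroup order divides 21. Divisors: 1, 3, 7, 21.
Subgroups by order — order 1: 1; order 3: 1; order 7: 1; order 21: 1.
Total: 1 + 1 + 1 + 1 = 4.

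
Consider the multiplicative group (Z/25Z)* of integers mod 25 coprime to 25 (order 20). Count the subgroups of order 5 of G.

1

|G| = 20 and 5 | 20, so subgroups of order 5 are possible by Lagrange.
The subgroups of order 5 are: {1, 6, 11, 16, 21}.
So G has 1 subgroup of order 5.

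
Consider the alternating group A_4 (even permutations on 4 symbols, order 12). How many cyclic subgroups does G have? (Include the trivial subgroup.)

8

Each element a generates a cyclic subgroup ⟨a⟩; distinct elements may generate the same one (a cyclic group of order d has φ(d) generators).
Cyclic subgroups by order — order 1: 1; order 2: 3; order 3: 4.
Total: 8.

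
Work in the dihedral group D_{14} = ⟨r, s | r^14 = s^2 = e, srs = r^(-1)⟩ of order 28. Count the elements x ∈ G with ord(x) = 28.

No element of G has order 28 (even though 28 | 28).

0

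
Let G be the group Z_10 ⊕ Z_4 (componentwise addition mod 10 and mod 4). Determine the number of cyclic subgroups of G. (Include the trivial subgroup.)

A cyclic subgroup of order d is generated by each of its φ(d) elements of order d, so the cyclic subgroups of order d number (#elements of order d)/φ(d).
Cyclic subgroups by order — order 1: 1; order 2: 3; order 4: 2; order 5: 1; order 10: 3; order 20: 2.
Total: 12.

12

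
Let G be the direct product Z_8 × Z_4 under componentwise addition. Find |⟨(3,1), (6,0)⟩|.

|⟨(3,1)⟩| = 8 and |⟨(6,0)⟩| = 4, so |H| is a multiple of lcm(8, 4) = 8 and divides |G| = 32.
Closing under the operation: H = {(0,0), (0,2), (1,1), (1,3), (2,0), (2,2), (3,1), (3,3), (4,0), (4,2), (5,1), (5,3), (6,0), (6,2), (7,1), (7,3)}, so |H| = 16.

16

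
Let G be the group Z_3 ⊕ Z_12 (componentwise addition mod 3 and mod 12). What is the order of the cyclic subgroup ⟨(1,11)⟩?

12

The order of (1,11) in Z_3 × Z_12 is lcm(ord(1) in Z_3, ord(11) in Z_12).
ord(1) = 3 and ord(11) = 12, so |⟨(1,11)⟩| = lcm(3, 12) = 12.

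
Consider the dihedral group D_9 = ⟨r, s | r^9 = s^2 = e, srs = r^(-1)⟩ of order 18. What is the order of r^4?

9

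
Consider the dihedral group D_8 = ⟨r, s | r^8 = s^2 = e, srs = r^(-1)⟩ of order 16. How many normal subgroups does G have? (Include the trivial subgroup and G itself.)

7

G has 19 subgroups. Checking conjugation-invariance by order — order 1: 1/1 normal; order 2: 1/9 normal; order 4: 1/5 normal; order 8: 3/3 normal; order 16: 1/1 normal.
Total normal subgroups: 7.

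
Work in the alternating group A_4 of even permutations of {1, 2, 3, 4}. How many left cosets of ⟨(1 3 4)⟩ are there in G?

4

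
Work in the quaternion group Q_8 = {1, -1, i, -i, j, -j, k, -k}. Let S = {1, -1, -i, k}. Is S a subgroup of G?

No

-i ∈ S but its inverse i ∉ S, so S is not a subgroup.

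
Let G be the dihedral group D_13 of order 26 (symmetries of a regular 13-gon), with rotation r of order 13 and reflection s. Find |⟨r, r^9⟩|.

|⟨r⟩| = 13 and |⟨r^9⟩| = 13, so |H| is a multiple of lcm(13, 13) = 13 and divides |G| = 26.
Closing under the operation: H = {e, r, r^2, r^3, r^4, r^5, r^6, r^7, r^8, r^9, r^10, r^11, r^12}, so |H| = 13.

13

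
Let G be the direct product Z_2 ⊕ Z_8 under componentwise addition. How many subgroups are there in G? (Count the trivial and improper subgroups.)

11

|G| = 16, so by Lagrange every subgroup order divides 16. Divisors: 1, 2, 4, 8, 16.
Subgroups by order — order 1: 1; order 2: 3; order 4: 3; order 8: 3; order 16: 1.
Total: 1 + 3 + 3 + 3 + 1 = 11.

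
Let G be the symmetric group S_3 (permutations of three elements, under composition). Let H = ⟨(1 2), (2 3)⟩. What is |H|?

6

|⟨(1 2)⟩| = 2 and |⟨(2 3)⟩| = 2, so |H| is a multiple of lcm(2, 2) = 2 and divides |G| = 6.
Closing {(1 2), (2 3)} under the group operation gives all of G, so |H| = 6.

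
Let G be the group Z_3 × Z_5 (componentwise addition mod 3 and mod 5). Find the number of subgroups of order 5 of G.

|G| = 15 and 5 | 15, so subgroups of order 5 are possible by Lagrange.
The subgroups of order 5 are: {(0,0), (0,1), (0,2), (0,3), (0,4)}.
So G has 1 subgroup of order 5.

1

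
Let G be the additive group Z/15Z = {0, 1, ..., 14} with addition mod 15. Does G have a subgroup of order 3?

3 | 15. A subgroup of order 3 is {0, 5, 10}.

Yes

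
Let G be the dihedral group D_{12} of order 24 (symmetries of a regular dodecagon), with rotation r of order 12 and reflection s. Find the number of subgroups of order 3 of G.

1

|G| = 24 and 3 | 24, so subgroups of order 3 are possible by Lagrange.
The subgroups of order 3 are: {e, r^4, r^8}.
So G has 1 subgroup of order 3.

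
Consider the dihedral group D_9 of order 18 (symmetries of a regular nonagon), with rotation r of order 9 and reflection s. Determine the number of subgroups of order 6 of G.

3

|G| = 18 and 6 | 18, so subgroups of order 6 are possible by Lagrange.
The subgroups of order 6 are: {e, r^3, r^6, r^2s, r^5s, r^8s}; {e, r^3, r^6, s, r^3s, r^6s}; {e, r^3, r^6, rs, r^4s, r^7s}.
So G has 3 subgroups of order 6.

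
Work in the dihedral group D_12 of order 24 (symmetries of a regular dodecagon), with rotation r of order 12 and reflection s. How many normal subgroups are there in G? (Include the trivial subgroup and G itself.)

9

G has 34 subgroups. Checking conjugation-invariance by order — order 1: 1/1 normal; order 2: 1/13 normal; order 3: 1/1 normal; order 4: 1/7 normal; order 6: 1/5 normal; order 8: 0/3 normal; order 12: 3/3 normal; order 24: 1/1 normal.
Total normal subgroups: 9.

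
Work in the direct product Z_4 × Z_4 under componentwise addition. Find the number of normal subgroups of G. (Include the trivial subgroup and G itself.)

15

G is abelian, so every subgroup is normal.
G has 15 subgroups in total, hence 15 normal subgroups.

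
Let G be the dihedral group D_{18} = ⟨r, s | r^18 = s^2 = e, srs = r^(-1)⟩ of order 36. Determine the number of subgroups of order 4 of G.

9

|G| = 36 and 4 | 36, so subgroups of order 4 are possible by Lagrange.
The subgroups of order 4 are: {e, r^9, rs, r^10s}; {e, r^9, r^2s, r^11s}; {e, r^9, r^3s, r^12s}; {e, r^9, r^4s, r^13s}; … (9 in all).
So G has 9 subgroups of order 4.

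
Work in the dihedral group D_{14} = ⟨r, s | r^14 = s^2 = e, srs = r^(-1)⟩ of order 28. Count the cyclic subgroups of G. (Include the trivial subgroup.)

18

A cyclic subgroup of order d is generated by each of its φ(d) elements of order d, so the cyclic subgroups of order d number (#elements of order d)/φ(d).
Cyclic subgroups by order — order 1: 1; order 2: 15; order 7: 1; order 14: 1.
Total: 18.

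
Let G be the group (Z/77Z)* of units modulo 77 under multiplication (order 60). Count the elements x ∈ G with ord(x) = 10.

12

Enumerating element orders in G gives 12 elements of order 10.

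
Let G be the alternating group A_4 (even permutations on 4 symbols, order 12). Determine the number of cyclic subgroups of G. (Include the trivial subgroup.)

8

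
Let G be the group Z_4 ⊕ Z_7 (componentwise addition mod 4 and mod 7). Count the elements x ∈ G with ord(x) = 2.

1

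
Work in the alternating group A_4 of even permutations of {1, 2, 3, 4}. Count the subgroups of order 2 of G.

3

|G| = 12 and 2 | 12, so subgroups of order 2 are possible by Lagrange.
The subgroups of order 2 are: {e, (1 2)(3 4)}; {e, (1 3)(2 4)}; {e, (1 4)(2 3)}.
So G has 3 subgroups of order 2.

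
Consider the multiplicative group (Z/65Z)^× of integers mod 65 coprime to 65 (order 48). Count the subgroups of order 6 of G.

3

|G| = 48 and 6 | 48, so subgroups of order 6 are possible by Lagrange.
The subgroups of order 6 are: {1, 9, 14, 16, 29, 61}; {1, 16, 36, 51, 56, 61}; {1, 4, 16, 49, 61, 64}.
So G has 3 subgroups of order 6.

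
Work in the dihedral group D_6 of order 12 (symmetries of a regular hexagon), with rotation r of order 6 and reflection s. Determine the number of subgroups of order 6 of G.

3

|G| = 12 and 6 | 12, so subgroups of order 6 are possible by Lagrange.
The subgroups of order 6 are: {e, r, r^2, r^3, r^4, r^5}; {e, r^2, r^4, s, r^2s, r^4s}; {e, r^2, r^4, rs, r^3s, r^5s}.
So G has 3 subgroups of order 6.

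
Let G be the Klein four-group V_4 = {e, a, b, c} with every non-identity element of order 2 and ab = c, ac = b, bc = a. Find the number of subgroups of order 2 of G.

|G| = 4 and 2 | 4, so subgroups of order 2 are possible by Lagrange.
The subgroups of order 2 are: {e, a}; {e, b}; {e, c}.
So G has 3 subgroups of order 2.

3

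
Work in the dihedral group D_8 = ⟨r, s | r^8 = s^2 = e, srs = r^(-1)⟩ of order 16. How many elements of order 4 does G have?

2

The elements of order 4 are: r^2, r^6.
That's 2.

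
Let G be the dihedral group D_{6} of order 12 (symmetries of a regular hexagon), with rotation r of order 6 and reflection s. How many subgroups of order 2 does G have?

|G| = 12 and 2 | 12, so subgroups of order 2 are possible by Lagrange.
The subgroups of order 2 are: {e, r^2s}; {e, r^3}; {e, r^3s}; {e, r^4s}; … (7 in all).
So G has 7 subgroups of order 2.

7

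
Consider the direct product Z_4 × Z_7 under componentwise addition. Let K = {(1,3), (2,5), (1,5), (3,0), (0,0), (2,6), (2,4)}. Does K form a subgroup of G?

(2,4) ∈ K but its inverse (2,3) ∉ K, so K is not a subgroup.

No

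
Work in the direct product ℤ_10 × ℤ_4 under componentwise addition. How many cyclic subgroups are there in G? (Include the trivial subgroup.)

Group the elements of G by the cyclic subgroup they generate; each cyclic subgroup of order d accounts for φ(d) elements.
Cyclic subgroups by order — order 1: 1; order 2: 3; order 4: 2; order 5: 1; order 10: 3; order 20: 2.
Total: 12.

12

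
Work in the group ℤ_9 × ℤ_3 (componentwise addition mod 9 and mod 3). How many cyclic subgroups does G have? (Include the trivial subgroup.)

A cyclic subgroup of order d is generated by each of its φ(d) elements of order d, so the cyclic subgroups of order d number (#elements of order d)/φ(d).
Cyclic subgroups by order — order 1: 1; order 3: 4; order 9: 3.
Total: 8.

8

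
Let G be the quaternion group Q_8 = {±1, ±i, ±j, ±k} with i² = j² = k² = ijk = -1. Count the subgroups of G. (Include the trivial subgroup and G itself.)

6

|G| = 8, so by Lagrange every subgroup order divides 8. Divisors: 1, 2, 4, 8.
Subgroups by order — order 1: 1; order 2: 1; order 4: 3; order 8: 1.
Total: 1 + 1 + 3 + 1 = 6.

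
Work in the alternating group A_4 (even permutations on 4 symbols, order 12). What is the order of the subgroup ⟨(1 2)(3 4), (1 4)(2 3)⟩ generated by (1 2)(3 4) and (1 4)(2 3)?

4

|⟨(1 2)(3 4)⟩| = 2 and |⟨(1 4)(2 3)⟩| = 2, so |H| is a multiple of lcm(2, 2) = 2 and divides |G| = 12.
Closing under the operation: H = {e, (1 2)(3 4), (1 3)(2 4), (1 4)(2 3)}, so |H| = 4.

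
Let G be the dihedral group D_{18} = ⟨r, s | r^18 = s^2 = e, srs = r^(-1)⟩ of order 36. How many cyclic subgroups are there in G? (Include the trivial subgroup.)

24

Group the elements of G by the cyclic subgroup they generate; each cyclic subgroup of order d accounts for φ(d) elements.
Cyclic subgroups by order — order 1: 1; order 2: 19; order 3: 1; order 6: 1; order 9: 1; order 18: 1.
Total: 24.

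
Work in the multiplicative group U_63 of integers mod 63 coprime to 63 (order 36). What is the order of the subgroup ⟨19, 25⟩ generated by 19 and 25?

|⟨19⟩| = 6 and |⟨25⟩| = 3, so |H| is a multiple of lcm(6, 3) = 6 and divides |G| = 36.
Closing under the operation: H = {1, 4, 10, 13, 16, 19, 22, 25, 31, 34, 37, 40, 43, 46, 52, 55, 58, 61}, so |H| = 18.

18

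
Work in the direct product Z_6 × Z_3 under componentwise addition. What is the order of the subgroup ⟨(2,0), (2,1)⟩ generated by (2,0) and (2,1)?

9

|⟨(2,0)⟩| = 3 and |⟨(2,1)⟩| = 3, so |H| is a multiple of lcm(3, 3) = 3 and divides |G| = 18.
Closing under the operation: H = {(0,0), (0,1), (0,2), (2,0), (2,1), (2,2), (4,0), (4,1), (4,2)}, so |H| = 9.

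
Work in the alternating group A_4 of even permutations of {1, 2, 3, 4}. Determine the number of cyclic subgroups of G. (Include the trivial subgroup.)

8

A cyclic subgroup of order d is generated by each of its φ(d) elements of order d, so the cyclic subgroups of order d number (#elements of order d)/φ(d).
Cyclic subgroups by order — order 1: 1; order 2: 3; order 3: 4.
Total: 8.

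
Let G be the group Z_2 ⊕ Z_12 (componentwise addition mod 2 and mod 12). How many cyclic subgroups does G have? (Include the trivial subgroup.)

A cyclic subgroup of order d is generated by each of its φ(d) elements of order d, so the cyclic subgroups of order d number (#elements of order d)/φ(d).
Cyclic subgroups by order — order 1: 1; order 2: 3; order 3: 1; order 4: 2; order 6: 3; order 12: 2.
Total: 12.

12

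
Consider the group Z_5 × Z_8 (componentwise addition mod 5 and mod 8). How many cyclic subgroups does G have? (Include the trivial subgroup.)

8

A cyclic subgroup of order d is generated by each of its φ(d) elements of order d, so the cyclic subgroups of order d number (#elements of order d)/φ(d).
Cyclic subgroups by order — order 1: 1; order 2: 1; order 4: 1; order 5: 1; order 8: 1; order 10: 1; order 20: 1; order 40: 1.
Total: 8.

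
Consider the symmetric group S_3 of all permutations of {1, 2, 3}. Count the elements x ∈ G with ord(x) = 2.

3

The elements of order 2 are: (2 3), (1 2), (1 3).
That's 3.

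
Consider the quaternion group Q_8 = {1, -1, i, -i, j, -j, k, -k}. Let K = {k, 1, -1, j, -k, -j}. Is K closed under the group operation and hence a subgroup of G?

|K| = 6 does not divide |G| = 8, so by Lagrange K is not a subgroup.

No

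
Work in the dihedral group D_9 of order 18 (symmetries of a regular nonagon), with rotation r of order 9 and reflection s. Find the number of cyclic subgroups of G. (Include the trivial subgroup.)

Group the elements of G by the cyclic subgroup they generate; each cyclic subgroup of order d accounts for φ(d) elements.
Cyclic subgroups by order — order 1: 1; order 2: 9; order 3: 1; order 9: 1.
Total: 12.

12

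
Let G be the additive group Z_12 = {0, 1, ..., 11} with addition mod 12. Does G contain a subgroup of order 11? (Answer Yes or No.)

11 does not divide |G| = 12, so by Lagrange no subgroup of order 11 exists.

No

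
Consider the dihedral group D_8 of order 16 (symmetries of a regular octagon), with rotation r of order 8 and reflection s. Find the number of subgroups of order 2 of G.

9

|G| = 16 and 2 | 16, so subgroups of order 2 are possible by Lagrange.
The subgroups of order 2 are: {e, r^2s}; {e, r^3s}; {e, r^4}; {e, r^4s}; … (9 in all).
So G has 9 subgroups of order 2.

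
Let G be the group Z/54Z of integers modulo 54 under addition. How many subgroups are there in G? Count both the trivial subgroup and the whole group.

A cyclic group of order 54 has exactly one subgroup for each divisor of 54.
Divisors of 54: 1, 2, 3, 6, 9, 18, 27, 54.
So Z/54Z has 8 subgroups.

8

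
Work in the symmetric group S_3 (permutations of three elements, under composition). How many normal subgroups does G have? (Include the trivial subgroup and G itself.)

G has 6 subgroups. Checking conjugation-invariance by order — order 1: 1/1 normal; order 2: 0/3 normal; order 3: 1/1 normal; order 6: 1/1 normal.
Total normal subgroups: 3.

3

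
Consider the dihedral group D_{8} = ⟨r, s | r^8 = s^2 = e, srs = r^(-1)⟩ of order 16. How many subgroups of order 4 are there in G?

|G| = 16 and 4 | 16, so subgroups of order 4 are possible by Lagrange.
The subgroups of order 4 are: {e, r^2, r^4, r^6}; {e, r^4, r^2s, r^6s}; {e, r^4, r^3s, r^7s}; {e, r^4, s, r^4s}; … (5 in all).
So G has 5 subgroups of order 4.

5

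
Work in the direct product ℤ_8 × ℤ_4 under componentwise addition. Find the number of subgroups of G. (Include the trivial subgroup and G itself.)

22

|G| = 32, so by Lagrange every subgroup order divides 32. Divisors: 1, 2, 4, 8, 16, 32.
Subgroups by order — order 1: 1; order 2: 3; order 4: 7; order 8: 7; order 16: 3; order 32: 1.
Total: 1 + 3 + 7 + 7 + 3 + 1 = 22.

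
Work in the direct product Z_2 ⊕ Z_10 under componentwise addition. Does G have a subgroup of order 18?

18 does not divide |G| = 20, so by Lagrange no subgroup of order 18 exists.

No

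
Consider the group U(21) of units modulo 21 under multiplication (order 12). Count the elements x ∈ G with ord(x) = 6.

6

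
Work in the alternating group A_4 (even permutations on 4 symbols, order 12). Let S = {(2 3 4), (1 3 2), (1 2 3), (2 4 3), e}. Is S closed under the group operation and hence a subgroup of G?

No

|S| = 5 does not divide |G| = 12, so by Lagrange S is not a subgroup.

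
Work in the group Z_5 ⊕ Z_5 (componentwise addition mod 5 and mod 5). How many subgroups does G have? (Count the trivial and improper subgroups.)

8

|G| = 25, so by Lagrange every subgroup order divides 25. Divisors: 1, 5, 25.
Subgroups by order — order 1: 1; order 5: 6; order 25: 1.
Total: 1 + 6 + 1 = 8.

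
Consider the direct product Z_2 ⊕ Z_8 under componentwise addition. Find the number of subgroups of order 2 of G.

3

|G| = 16 and 2 | 16, so subgroups of order 2 are possible by Lagrange.
The subgroups of order 2 are: {(0,0), (0,4)}; {(0,0), (1,0)}; {(0,0), (1,4)}.
So G has 3 subgroups of order 2.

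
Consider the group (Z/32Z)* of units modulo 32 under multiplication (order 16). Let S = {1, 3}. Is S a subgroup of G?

No

3 ∈ S but its inverse 11 ∉ S, so S is not a subgroup.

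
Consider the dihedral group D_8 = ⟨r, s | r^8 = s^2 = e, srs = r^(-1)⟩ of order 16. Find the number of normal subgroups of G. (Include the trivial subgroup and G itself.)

G has 19 subgroups. Checking conjugation-invariance by order — order 1: 1/1 normal; order 2: 1/9 normal; order 4: 1/5 normal; order 8: 3/3 normal; order 16: 1/1 normal.
Total normal subgroups: 7.

7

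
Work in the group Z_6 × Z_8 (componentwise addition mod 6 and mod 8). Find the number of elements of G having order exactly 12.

8

An element (a,b) has order lcm(ord(a), ord(b)); count pairs with lcm equal to 12.
Enumerating gives 8 such elements.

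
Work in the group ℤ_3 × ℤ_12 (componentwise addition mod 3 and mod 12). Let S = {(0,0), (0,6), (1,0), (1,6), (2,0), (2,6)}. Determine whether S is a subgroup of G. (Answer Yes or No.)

|S| = 6 divides |G| = 36, consistent with Lagrange.
S contains the identity, every element's inverse is in S, and S is closed under +: it is a subgroup.
In fact S = ⟨(2,6)⟩.

Yes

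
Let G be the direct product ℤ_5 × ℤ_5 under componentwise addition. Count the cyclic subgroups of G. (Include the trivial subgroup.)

7

Group the elements of G by the cyclic subgroup they generate; each cyclic subgroup of order d accounts for φ(d) elements.
Cyclic subgroups by order — order 1: 1; order 5: 6.
Total: 7.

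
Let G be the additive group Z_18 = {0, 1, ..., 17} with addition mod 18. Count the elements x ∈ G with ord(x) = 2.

1

In a cyclic group of order 18, the number of elements of order d (for d | 18) is φ(d).
φ(2) = 1.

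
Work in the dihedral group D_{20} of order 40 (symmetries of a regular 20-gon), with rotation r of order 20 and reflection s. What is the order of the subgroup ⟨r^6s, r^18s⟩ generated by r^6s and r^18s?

10

|⟨r^6s⟩| = 2 and |⟨r^18s⟩| = 2, so |H| is a multiple of lcm(2, 2) = 2 and divides |G| = 40.
Closing under the operation: H = {e, r^4, r^8, r^12, r^16, r^2s, r^6s, r^10s, r^14s, r^18s}, so |H| = 10.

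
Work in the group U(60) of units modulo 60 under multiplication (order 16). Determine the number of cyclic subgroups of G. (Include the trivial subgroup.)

12

Each element a generates a cyclic subgroup ⟨a⟩; distinct elements may generate the same one (a cyclic group of order d has φ(d) generators).
Cyclic subgroups by order — order 1: 1; order 2: 7; order 4: 4.
Total: 12.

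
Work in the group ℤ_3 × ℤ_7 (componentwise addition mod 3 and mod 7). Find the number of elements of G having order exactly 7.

6

An element (a,b) has order lcm(ord(a), ord(b)); count pairs with lcm equal to 7.
Enumerating gives 6 such elements.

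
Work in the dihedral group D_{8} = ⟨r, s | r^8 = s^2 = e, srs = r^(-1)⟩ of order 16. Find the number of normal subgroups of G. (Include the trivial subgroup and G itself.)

G has 19 subgroups. Checking conjugation-invariance by order — order 1: 1/1 normal; order 2: 1/9 normal; order 4: 1/5 normal; order 8: 3/3 normal; order 16: 1/1 normal.
Total normal subgroups: 7.

7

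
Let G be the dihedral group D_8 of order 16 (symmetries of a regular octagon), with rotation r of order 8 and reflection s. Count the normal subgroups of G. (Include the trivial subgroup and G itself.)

G has 19 subgroups. Checking conjugation-invariance by order — order 1: 1/1 normal; order 2: 1/9 normal; order 4: 1/5 normal; order 8: 3/3 normal; order 16: 1/1 normal.
Total normal subgroups: 7.

7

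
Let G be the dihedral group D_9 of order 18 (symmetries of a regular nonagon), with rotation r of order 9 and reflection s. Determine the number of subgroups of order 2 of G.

|G| = 18 and 2 | 18, so subgroups of order 2 are possible by Lagrange.
The subgroups of order 2 are: {e, r^2s}; {e, r^3s}; {e, r^4s}; {e, r^5s}; … (9 in all).
So G has 9 subgroups of order 2.

9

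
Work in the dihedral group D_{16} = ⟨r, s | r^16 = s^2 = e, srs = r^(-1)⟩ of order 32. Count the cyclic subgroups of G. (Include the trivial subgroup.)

21

Group the elements of G by the cyclic subgroup they generate; each cyclic subgroup of order d accounts for φ(d) elements.
Cyclic subgroups by order — order 1: 1; order 2: 17; order 4: 1; order 8: 1; order 16: 1.
Total: 21.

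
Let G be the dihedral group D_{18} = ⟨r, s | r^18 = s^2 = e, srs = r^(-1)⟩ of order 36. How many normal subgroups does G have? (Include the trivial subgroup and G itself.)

9

G has 45 subgroups. Checking conjugation-invariance by order — order 1: 1/1 normal; order 2: 1/19 normal; order 3: 1/1 normal; order 4: 0/9 normal; order 6: 1/7 normal; order 9: 1/1 normal; order 12: 0/3 normal; order 18: 3/3 normal; order 36: 1/1 normal.
Total normal subgroups: 9.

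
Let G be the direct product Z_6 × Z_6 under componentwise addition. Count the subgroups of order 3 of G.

|G| = 36 and 3 | 36, so subgroups of order 3 are possible by Lagrange.
The subgroups of order 3 are: {(0,0), (0,2), (0,4)}; {(0,0), (2,0), (4,0)}; {(0,0), (2,2), (4,4)}; {(0,0), (2,4), (4,2)}.
So G has 4 subgroups of order 3.

4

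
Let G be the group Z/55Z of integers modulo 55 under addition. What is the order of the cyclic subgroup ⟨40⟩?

In Z/55Z, the order of an element a is n/gcd(a, n).
gcd(40, 55) = 5, so |⟨40⟩| = 55/5 = 11.

11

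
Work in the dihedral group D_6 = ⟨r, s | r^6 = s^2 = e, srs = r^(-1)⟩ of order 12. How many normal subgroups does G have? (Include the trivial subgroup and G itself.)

G has 16 subgroups. Checking conjugation-invariance by order — order 1: 1/1 normal; order 2: 1/7 normal; order 3: 1/1 normal; order 4: 0/3 normal; order 6: 3/3 normal; order 12: 1/1 normal.
Total normal subgroups: 7.

7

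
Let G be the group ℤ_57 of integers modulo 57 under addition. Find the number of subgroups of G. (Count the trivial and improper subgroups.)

Subgroups of the cyclic group ℤ_57 correspond bijectively to divisors of 57.
Divisors of 57: 1, 3, 19, 57.
So ℤ_57 has 4 subgroups.

4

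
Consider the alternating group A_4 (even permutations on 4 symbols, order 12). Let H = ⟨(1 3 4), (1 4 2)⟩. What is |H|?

|⟨(1 3 4)⟩| = 3 and |⟨(1 4 2)⟩| = 3, so |H| is a multiple of lcm(3, 3) = 3 and divides |G| = 12.
Closing {(1 3 4), (1 4 2)} under the group operation gives all of G, so |H| = 12.

12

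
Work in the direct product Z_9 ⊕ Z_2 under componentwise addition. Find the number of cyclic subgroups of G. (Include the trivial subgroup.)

6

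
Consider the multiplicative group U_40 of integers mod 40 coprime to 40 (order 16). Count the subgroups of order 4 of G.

|G| = 16 and 4 | 16, so subgroups of order 4 are possible by Lagrange.
The subgroups of order 4 are: {1, 9, 11, 19}; {1, 11, 21, 31}; {1, 11, 29, 39}; {1, 9, 13, 37}; … (11 in all).
So G has 11 subgroups of order 4.

11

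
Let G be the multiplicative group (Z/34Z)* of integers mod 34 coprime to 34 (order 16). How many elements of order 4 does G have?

The elements of order 4 are: 13, 21.
That's 2.

2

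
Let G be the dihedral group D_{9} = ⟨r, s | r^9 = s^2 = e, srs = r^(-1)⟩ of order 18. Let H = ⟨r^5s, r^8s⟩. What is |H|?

|⟨r^5s⟩| = 2 and |⟨r^8s⟩| = 2, so |H| is a multiple of lcm(2, 2) = 2 and divides |G| = 18.
Closing under the operation: H = {e, r^3, r^6, r^2s, r^5s, r^8s}, so |H| = 6.

6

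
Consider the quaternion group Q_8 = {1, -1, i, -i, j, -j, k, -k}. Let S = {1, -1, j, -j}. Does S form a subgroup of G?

Yes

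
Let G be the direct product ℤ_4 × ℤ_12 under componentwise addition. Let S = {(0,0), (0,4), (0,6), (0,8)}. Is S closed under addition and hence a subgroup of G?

Closure fails: (0,4) + (0,6) = (0,10) ∉ S. So S is not a subgroup.

No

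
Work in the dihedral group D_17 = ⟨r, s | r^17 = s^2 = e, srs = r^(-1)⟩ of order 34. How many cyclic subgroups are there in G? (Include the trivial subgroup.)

A cyclic subgroup of order d is generated by each of its φ(d) elements of order d, so the cyclic subgroups of order d number (#elements of order d)/φ(d).
Cyclic subgroups by order — order 1: 1; order 2: 17; order 17: 1.
Total: 19.

19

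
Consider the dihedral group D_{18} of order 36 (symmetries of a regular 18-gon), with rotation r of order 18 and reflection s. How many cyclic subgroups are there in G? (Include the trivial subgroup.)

Each element a generates a cyclic subgroup ⟨a⟩; distinct elements may generate the same one (a cyclic group of order d has φ(d) generators).
Cyclic subgroups by order — order 1: 1; order 2: 19; order 3: 1; order 6: 1; order 9: 1; order 18: 1.
Total: 24.

24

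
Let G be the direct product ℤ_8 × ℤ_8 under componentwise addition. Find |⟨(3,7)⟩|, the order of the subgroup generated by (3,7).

8

The order of (3,7) in Z_8 × Z_8 is lcm(ord(3) in Z_8, ord(7) in Z_8).
ord(3) = 8 and ord(7) = 8, so |⟨(3,7)⟩| = lcm(8, 8) = 8.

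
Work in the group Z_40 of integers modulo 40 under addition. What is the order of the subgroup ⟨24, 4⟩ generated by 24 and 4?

|⟨24⟩| = 5 and |⟨4⟩| = 10, so |H| is a multiple of lcm(5, 10) = 10 and divides |G| = 40.
Closing under the operation: H = {0, 4, 8, 12, 16, 20, 24, 28, 32, 36}, so |H| = 10.

10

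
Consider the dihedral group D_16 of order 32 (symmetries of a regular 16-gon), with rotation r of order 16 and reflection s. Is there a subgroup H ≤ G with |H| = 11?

11 does not divide |G| = 32, so by Lagrange no subgroup of order 11 exists.

No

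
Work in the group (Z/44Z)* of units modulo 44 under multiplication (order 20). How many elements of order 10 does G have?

Enumerating element orders in G gives 12 elements of order 10.

12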